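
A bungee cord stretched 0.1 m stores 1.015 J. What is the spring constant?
k = 2·PE/x² = 2·1.015/(0.1)² = 203.0 N/m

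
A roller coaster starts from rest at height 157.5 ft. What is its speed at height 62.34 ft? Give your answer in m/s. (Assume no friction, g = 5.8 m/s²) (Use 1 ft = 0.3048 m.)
Convert to SI: h₁−h₂ = 29.0048 m
mgh₁ = mgh₂ + ½mv² ⇒ v = √(2g(h₁−h₂)) = √(2·5.8·29.0048) = 18.34 m/s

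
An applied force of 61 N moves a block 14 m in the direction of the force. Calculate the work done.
W = F·d = (61)(14) = 854.0 J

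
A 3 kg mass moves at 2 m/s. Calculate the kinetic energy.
KE = ½mv² = ½(3)(2)² = 6.0 J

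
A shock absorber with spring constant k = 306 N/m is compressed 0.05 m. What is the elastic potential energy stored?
PE = ½kx² = ½(306)(0.05)² = 0.3825 J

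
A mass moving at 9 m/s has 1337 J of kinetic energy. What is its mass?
m = 2·KE/v² = 2·1337/(9)² = 33.01 kg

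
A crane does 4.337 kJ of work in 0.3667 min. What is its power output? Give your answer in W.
Convert to SI: W = 4337.0 J, t = 22.002 s
P = W/t = 4337.0/22.002 = 197.1 W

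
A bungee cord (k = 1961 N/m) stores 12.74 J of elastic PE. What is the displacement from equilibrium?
x = √(2·PE/k) = √(2·12.74/1961) = 0.114 m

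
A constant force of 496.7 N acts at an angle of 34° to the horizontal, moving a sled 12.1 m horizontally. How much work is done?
W = F·d·cosθ = (496.7)(12.1)cos(34°) = 4983 J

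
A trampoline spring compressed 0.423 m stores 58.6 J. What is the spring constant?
k = 2·PE/x² = 2·58.6/(0.423)² = 655.0 N/m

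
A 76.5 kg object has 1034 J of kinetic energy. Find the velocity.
v = √(2·KE/m) = √(2·1034/76.5) = 5.199 m/s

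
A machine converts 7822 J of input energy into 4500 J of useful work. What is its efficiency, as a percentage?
η = W_out/W_in = 4500/7822 = 57.53%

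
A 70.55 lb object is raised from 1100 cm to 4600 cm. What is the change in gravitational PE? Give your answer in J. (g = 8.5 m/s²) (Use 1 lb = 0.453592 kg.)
Convert to SI: m = 32.0009 kg, Δh = 35.0 m
ΔPE = mgΔh = (32.0009)(8.5)(35.0) = 9520 J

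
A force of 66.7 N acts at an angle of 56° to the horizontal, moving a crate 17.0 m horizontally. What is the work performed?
W = F·d·cosθ = (66.7)(17.0)cos(56°) = 634.1 J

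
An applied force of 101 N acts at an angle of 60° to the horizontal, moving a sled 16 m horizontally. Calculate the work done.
W = F·d·cosθ = (101)(16)cos(60°) = 808.0 J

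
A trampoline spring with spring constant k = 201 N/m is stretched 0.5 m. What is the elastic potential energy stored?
PE = ½kx² = ½(201)(0.5)² = 25.13 J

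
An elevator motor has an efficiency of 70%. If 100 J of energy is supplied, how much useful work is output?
W_out = η·W_in = 0.7·100 = 70.0 J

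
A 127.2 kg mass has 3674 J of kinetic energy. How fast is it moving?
v = √(2·KE/m) = √(2·3674/127.2) = 7.6 m/s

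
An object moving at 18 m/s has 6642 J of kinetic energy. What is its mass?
m = 2·KE/v² = 2·6642/(18)² = 41.0 kg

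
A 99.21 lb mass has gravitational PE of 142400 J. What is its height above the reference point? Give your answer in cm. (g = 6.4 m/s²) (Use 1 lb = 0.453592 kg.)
Convert to SI: m = 45.0009 kg, PE = 142400 J
h = PE/(mg) = 142400/(45.0009·6.4) = 494.435 m = 49440 cm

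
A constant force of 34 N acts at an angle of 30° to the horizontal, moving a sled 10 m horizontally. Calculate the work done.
W = F·d·cosθ = (34)(10)cos(30°) = 294.4 J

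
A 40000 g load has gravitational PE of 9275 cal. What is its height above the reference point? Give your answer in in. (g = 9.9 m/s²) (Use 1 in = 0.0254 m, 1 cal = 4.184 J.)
Convert to SI: m = 40.0 kg, PE = 38806.6 J
h = PE/(mg) = 38806.6/(40.0·9.9) = 97.9965 m = 3858 in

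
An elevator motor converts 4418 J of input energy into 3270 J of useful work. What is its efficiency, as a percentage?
η = W_out/W_in = 3270/4418 = 74.02%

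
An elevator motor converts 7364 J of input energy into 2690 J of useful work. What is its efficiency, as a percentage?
η = W_out/W_in = 2690/7364 = 36.53%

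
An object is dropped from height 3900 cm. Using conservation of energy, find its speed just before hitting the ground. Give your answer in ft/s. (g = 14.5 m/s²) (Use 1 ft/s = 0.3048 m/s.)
Convert to SI: h = 39.0 m
mgh = ½mv² ⇒ v = √(2gh) = √(2·14.5·39.0) = 33.6303 m/s = 110.3 ft/s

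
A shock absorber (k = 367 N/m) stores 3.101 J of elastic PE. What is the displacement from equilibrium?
x = √(2·PE/k) = √(2·3.101/367) = 0.13 m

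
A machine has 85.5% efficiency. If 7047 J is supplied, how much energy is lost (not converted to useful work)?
W_lost = W_in(1 − η) = 7047·(1 − 0.855) = 1022 J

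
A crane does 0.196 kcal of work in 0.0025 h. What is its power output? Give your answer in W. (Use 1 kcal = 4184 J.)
Convert to SI: W = 820.064 J, t = 9.0 s
P = W/t = 820.064/9.0 = 91.12 W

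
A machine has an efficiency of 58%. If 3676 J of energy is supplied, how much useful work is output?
W_out = η·W_in = 0.58·3676 = 2132.08 J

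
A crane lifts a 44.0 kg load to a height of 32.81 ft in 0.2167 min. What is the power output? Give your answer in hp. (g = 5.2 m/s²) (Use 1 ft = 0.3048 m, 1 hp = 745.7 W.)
Convert to SI: m = 44.0 kg, h = 10.0005 m, t = 13.002 s
P = mgh/t = (44.0)(5.2)(10.0005)/13.002 = 175.982 W = 0.236 hp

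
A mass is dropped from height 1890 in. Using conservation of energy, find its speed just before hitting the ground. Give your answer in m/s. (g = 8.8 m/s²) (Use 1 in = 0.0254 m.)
Convert to SI: h = 48.006 m
mgh = ½mv² ⇒ v = √(2gh) = √(2·8.8·48.006) = 29.07 m/s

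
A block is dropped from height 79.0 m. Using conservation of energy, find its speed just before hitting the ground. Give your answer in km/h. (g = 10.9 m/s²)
mgh = ½mv² ⇒ v = √(2gh) = √(2·10.9·79.0) = 41.4994 m/s = 149.4 km/h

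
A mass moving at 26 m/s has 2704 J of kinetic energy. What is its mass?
m = 2·KE/v² = 2·2704/(26)² = 8.0 kg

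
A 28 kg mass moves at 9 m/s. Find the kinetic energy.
KE = ½mv² = ½(28)(9)² = 1134.0 J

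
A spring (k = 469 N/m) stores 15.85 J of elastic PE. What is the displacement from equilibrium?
x = √(2·PE/k) = √(2·15.85/469) = 0.26 m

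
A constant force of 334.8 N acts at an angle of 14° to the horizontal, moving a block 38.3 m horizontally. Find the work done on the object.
W = F·d·cosθ = (334.8)(38.3)cos(14°) = 12440 J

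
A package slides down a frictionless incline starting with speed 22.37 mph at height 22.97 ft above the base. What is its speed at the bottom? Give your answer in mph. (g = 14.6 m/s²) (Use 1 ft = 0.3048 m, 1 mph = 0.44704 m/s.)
Convert to SI: v₀ = 10.0003 m/s, h = 7.00126 m
½mv₀² + mgh = ½mv² ⇒ v = √(v₀² + 2gh) = √(10.0003² + 2·14.6·7.00126) = 17.4483 m/s = 39.03 mph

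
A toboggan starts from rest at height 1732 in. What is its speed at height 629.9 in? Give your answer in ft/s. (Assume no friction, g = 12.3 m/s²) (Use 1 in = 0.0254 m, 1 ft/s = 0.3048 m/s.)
Convert to SI: h₁−h₂ = 27.9933 m
mgh₁ = mgh₂ + ½mv² ⇒ v = √(2g(h₁−h₂)) = √(2·12.3·27.9933) = 26.2419 m/s = 86.1 ft/s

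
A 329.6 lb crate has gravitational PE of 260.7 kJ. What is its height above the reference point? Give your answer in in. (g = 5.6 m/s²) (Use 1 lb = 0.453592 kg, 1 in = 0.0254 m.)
Convert to SI: m = 149.504 kg, PE = 260700 J
h = PE/(mg) = 260700/(149.504·5.6) = 311.387 m = 12260 in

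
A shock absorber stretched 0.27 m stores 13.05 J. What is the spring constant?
k = 2·PE/x² = 2·13.05/(0.27)² = 358.0 N/m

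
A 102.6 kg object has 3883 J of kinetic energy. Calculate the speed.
v = √(2·KE/m) = √(2·3883/102.6) = 8.7 m/s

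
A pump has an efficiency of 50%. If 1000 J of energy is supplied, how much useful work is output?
W_out = η·W_in = 0.5·1000 = 500.0 J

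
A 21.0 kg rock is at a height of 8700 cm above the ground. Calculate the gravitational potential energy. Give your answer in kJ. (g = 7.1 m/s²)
Convert to SI: m = 21.0 kg, h = 87.0 m
PE = mgh = (21.0)(7.1)(87.0) = 12971.7 J = 12.97 kJ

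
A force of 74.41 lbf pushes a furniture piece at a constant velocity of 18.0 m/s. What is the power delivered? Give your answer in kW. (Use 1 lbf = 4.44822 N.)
Convert to SI: F = 330.992 N, v = 18.0 m/s
P = Fv = (330.992)(18.0) = 5957.86 W = 5.958 kW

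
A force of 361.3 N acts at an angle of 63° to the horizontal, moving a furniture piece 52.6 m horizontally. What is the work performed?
W = F·d·cosθ = (361.3)(52.6)cos(63°) = 8628 J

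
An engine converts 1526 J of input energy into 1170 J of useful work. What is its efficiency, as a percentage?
η = W_out/W_in = 1170/1526 = 76.67%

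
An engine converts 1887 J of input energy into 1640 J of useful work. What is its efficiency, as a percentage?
η = W_out/W_in = 1640/1887 = 86.91%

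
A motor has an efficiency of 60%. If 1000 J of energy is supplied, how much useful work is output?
W_out = η·W_in = 0.6·1000 = 600.0 J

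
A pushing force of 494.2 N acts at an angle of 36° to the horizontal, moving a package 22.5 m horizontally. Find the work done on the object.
W = F·d·cosθ = (494.2)(22.5)cos(36°) = 8996 J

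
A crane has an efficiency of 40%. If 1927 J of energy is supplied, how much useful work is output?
W_out = η·W_in = 0.4·1927 = 770.8 J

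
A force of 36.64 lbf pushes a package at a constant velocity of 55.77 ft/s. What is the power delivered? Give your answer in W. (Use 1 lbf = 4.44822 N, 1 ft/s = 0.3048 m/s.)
Convert to SI: F = 162.983 N, v = 16.9987 m/s
P = Fv = (162.983)(16.9987) = 2770 W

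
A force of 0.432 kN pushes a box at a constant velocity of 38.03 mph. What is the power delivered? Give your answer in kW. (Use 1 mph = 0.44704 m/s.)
Convert to SI: F = 432.0 N, v = 17.0009 m/s
P = Fv = (432.0)(17.0009) = 7344.4 W = 7.344 kW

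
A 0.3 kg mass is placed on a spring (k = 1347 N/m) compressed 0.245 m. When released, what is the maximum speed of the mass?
½kx² = ½mv² ⇒ v = x√(k/m) = (0.245)√(1347/0.3) = 16.42 m/s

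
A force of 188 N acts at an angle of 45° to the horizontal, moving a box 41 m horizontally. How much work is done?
W = F·d·cosθ = (188)(41)cos(45°) = 5450 J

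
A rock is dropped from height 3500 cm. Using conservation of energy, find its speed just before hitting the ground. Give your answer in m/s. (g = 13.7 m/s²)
Convert to SI: h = 35.0 m
mgh = ½mv² ⇒ v = √(2gh) = √(2·13.7·35.0) = 30.97 m/s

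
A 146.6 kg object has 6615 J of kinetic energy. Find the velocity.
v = √(2·KE/m) = √(2·6615/146.6) = 9.5 m/s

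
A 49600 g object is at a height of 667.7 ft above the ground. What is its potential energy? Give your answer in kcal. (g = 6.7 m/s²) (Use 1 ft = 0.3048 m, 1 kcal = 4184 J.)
Convert to SI: m = 49.6 kg, h = 203.515 m
PE = mgh = (49.6)(6.7)(203.515) = 67632.1 J = 16.16 kcal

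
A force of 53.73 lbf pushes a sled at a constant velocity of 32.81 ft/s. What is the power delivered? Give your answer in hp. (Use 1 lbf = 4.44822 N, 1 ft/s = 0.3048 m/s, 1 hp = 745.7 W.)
Convert to SI: F = 239.003 N, v = 10.0005 m/s
P = Fv = (239.003)(10.0005) = 2390.15 W = 3.205 hp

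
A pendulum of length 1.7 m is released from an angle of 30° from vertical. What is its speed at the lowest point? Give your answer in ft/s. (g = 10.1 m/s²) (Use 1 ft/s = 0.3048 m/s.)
h = L(1 − cosθ) = 1.7(1 − cos30°) = 0.227757 m
v = √(2gh) = √(2·10.1·0.227757) = 2.14492 m/s = 7.037 ft/s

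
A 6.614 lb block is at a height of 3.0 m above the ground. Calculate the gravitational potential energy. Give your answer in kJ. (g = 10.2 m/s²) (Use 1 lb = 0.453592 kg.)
Convert to SI: m = 3.00006 kg, h = 3.0 m
PE = mgh = (3.00006)(10.2)(3.0) = 91.8018 J = 0.0918 kJ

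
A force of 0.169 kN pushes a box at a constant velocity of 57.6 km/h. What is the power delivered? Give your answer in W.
Convert to SI: F = 169.0 N, v = 16.0 m/s
P = Fv = (169.0)(16.0) = 2704 W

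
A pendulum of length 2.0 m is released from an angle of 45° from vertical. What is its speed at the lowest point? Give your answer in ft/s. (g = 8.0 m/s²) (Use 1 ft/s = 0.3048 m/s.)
h = L(1 − cosθ) = 2.0(1 − cos45°) = 0.585786 m
v = √(2gh) = √(2·8.0·0.585786) = 3.06147 m/s = 10.04 ft/s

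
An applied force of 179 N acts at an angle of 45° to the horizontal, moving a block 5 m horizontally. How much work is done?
W = F·d·cosθ = (179)(5)cos(45°) = 632.9 J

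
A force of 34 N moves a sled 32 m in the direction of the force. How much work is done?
W = F·d = (34)(32) = 1088 J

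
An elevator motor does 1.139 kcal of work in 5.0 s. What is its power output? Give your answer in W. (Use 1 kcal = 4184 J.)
Convert to SI: W = 4765.58 J, t = 5.0 s
P = W/t = 4765.58/5.0 = 953.1 W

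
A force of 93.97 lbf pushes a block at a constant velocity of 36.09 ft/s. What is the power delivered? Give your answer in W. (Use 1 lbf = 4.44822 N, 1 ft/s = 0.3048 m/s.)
Convert to SI: F = 417.999 N, v = 11.0002 m/s
P = Fv = (417.999)(11.0002) = 4598 W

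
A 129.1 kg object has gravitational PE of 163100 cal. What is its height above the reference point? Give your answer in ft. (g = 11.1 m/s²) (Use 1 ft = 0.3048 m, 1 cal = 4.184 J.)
Convert to SI: m = 129.1 kg, PE = 682410 J
h = PE/(mg) = 682410/(129.1·11.1) = 476.208 m = 1562 ft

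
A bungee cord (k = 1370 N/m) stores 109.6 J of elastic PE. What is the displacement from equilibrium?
x = √(2·PE/k) = √(2·109.6/1370) = 0.4 m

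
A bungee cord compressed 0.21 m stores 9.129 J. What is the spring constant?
k = 2·PE/x² = 2·9.129/(0.21)² = 414.0 N/m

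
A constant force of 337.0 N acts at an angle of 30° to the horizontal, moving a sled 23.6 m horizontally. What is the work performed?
W = F·d·cosθ = (337.0)(23.6)cos(30°) = 6888 J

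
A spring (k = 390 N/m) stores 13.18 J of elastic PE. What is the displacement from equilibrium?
x = √(2·PE/k) = √(2·13.18/390) = 0.26 m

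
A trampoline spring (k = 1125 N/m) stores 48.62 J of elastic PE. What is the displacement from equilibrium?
x = √(2·PE/k) = √(2·48.62/1125) = 0.294 m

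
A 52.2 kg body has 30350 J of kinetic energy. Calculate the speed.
v = √(2·KE/m) = √(2·30350/52.2) = 34.1 m/s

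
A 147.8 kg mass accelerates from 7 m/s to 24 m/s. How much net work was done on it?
W = ΔKE = ½m(v₂² − v₁²) = ½(147.8)(24² − 7²) = 38945.3 J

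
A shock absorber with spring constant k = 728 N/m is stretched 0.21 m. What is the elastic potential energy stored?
PE = ½kx² = ½(728)(0.21)² = 16.05 J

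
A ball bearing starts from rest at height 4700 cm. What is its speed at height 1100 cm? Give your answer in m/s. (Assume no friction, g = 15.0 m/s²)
Convert to SI: h₁−h₂ = 36.0 m
mgh₁ = mgh₂ + ½mv² ⇒ v = √(2g(h₁−h₂)) = √(2·15.0·36.0) = 32.86 m/s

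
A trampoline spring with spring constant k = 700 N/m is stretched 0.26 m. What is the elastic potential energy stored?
PE = ½kx² = ½(700)(0.26)² = 23.66 J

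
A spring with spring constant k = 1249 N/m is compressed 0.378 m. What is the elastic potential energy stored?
PE = ½kx² = ½(1249)(0.378)² = 89.23 J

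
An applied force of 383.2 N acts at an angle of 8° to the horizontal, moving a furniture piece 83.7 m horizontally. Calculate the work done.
W = F·d·cosθ = (383.2)(83.7)cos(8°) = 31760 J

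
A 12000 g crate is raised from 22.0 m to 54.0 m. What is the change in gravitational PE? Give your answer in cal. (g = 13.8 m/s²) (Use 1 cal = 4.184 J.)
Convert to SI: m = 12.0 kg, Δh = 32.0 m
ΔPE = mgΔh = (12.0)(13.8)(32.0) = 5299.2 J = 1267 cal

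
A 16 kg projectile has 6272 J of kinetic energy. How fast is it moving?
v = √(2·KE/m) = √(2·6272/16) = 28.0 m/s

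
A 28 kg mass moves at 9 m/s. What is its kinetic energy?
KE = ½mv² = ½(28)(9)² = 1134.0 J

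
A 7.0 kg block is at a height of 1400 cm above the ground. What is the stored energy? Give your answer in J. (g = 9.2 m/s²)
Convert to SI: m = 7.0 kg, h = 14.0 m
PE = mgh = (7.0)(9.2)(14.0) = 901.6 J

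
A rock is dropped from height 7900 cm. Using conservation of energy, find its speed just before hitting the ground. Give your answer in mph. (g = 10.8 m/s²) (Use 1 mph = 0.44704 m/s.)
Convert to SI: h = 79.0 m
mgh = ½mv² ⇒ v = √(2gh) = √(2·10.8·79.0) = 41.3086 m/s = 92.4 mph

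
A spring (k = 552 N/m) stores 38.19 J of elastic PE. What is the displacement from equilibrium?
x = √(2·PE/k) = √(2·38.19/552) = 0.372 m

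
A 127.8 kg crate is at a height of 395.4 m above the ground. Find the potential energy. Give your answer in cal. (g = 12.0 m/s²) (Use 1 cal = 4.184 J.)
PE = mgh = (127.8)(12.0)(395.4) = 606385 J = 144900 cal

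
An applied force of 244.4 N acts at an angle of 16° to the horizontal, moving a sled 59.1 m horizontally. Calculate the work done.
W = F·d·cosθ = (244.4)(59.1)cos(16°) = 13880 J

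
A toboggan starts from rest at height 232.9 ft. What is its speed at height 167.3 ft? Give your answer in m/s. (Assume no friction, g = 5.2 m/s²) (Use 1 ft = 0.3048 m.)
Convert to SI: h₁−h₂ = 19.9949 m
mgh₁ = mgh₂ + ½mv² ⇒ v = √(2g(h₁−h₂)) = √(2·5.2·19.9949) = 14.42 m/s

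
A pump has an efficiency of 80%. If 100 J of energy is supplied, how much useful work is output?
W_out = η·W_in = 0.8·100 = 80.0 J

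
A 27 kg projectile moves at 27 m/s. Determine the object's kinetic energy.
KE = ½mv² = ½(27)(27)² = 9841.5 J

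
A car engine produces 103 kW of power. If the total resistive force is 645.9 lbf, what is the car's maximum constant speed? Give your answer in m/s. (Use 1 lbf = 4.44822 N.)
Convert to SI: F = 2873.11 N
P = Fv ⇒ v = P/F = 103000 W/2873.11 N = 35.85 m/s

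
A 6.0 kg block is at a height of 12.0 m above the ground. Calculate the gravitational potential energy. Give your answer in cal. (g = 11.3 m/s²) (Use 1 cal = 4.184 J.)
PE = mgh = (6.0)(11.3)(12.0) = 813.6 J = 194.5 cal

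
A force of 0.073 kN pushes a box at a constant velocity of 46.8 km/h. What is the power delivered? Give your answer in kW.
Convert to SI: F = 73.0 N, v = 13.0 m/s
P = Fv = (73.0)(13.0) = 949.0 W = 0.949 kW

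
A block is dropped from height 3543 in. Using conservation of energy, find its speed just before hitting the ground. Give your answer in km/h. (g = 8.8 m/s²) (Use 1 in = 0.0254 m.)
Convert to SI: h = 89.9922 m
mgh = ½mv² ⇒ v = √(2gh) = √(2·8.8·89.9922) = 39.7978 m/s = 143.3 km/h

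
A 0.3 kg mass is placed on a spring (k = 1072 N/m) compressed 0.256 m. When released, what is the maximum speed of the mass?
½kx² = ½mv² ⇒ v = x√(k/m) = (0.256)√(1072/0.3) = 15.3 m/s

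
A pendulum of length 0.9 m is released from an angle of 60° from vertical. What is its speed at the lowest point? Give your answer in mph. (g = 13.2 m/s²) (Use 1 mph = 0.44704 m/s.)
h = L(1 − cosθ) = 0.9(1 − cos60°) = 0.45 m
v = √(2gh) = √(2·13.2·0.45) = 3.44674 m/s = 7.71 mph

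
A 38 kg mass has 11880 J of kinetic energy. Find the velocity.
v = √(2·KE/m) = √(2·11880/38) = 25.01 m/s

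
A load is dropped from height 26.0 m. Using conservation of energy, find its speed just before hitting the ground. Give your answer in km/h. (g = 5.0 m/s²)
mgh = ½mv² ⇒ v = √(2gh) = √(2·5.0·26.0) = 16.1245 m/s = 58.05 km/h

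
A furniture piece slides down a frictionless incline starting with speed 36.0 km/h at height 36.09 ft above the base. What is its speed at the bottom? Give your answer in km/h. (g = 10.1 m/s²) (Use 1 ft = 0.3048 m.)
Convert to SI: v₀ = 10.0 m/s, h = 11.0002 m
½mv₀² + mgh = ½mv² ⇒ v = √(v₀² + 2gh) = √(10.0² + 2·10.1·11.0002) = 17.9501 m/s = 64.62 km/h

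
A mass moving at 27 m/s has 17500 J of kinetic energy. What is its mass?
m = 2·KE/v² = 2·17500/(27)² = 48.01 kg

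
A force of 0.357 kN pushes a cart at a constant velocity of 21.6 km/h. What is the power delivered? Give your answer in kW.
Convert to SI: F = 357.0 N, v = 6.0 m/s
P = Fv = (357.0)(6.0) = 2142.0 W = 2.142 kW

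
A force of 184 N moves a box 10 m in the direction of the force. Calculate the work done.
W = F·d = (184)(10) = 1840 J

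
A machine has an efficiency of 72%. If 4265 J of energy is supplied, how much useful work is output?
W_out = η·W_in = 0.72·4265 = 3070.8 J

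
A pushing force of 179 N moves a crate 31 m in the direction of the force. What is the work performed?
W = F·d = (179)(31) = 5549 J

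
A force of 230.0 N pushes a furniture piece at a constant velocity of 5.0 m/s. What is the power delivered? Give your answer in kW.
P = Fv = (230.0)(5.0) = 1150.0 W = 1.15 kW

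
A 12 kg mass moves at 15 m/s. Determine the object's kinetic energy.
KE = ½mv² = ½(12)(15)² = 1350.0 J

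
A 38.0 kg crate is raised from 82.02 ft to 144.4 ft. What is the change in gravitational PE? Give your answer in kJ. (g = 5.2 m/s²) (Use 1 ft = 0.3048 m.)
Convert to SI: m = 38.0 kg, Δh = 19.0134 m
ΔPE = mgΔh = (38.0)(5.2)(19.0134) = 3757.05 J = 3.757 kJ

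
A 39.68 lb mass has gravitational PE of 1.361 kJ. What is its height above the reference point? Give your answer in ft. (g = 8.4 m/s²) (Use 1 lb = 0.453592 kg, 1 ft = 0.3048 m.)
Convert to SI: m = 17.9985 kg, PE = 1361.0 J
h = PE/(mg) = 1361.0/(17.9985·8.4) = 9.00206 m = 29.53 ft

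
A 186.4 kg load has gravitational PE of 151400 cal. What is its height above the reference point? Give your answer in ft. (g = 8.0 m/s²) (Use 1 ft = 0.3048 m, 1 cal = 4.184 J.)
Convert to SI: m = 186.4 kg, PE = 633458 J
h = PE/(mg) = 633458/(186.4·8.0) = 424.797 m = 1394 ft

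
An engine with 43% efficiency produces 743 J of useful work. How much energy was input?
W_in = W_out/η = 743/0.43 = 1728 J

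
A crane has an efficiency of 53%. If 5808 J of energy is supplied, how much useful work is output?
W_out = η·W_in = 0.53·5808 = 3078.24 J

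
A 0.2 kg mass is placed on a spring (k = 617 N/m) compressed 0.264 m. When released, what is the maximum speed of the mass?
½kx² = ½mv² ⇒ v = x√(k/m) = (0.264)√(617/0.2) = 14.66 m/s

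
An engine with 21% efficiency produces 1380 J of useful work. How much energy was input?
W_in = W_out/η = 1380/0.21 = 6571 J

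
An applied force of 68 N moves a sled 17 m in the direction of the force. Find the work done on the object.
W = F·d = (68)(17) = 1156 J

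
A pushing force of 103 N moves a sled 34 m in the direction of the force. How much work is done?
W = F·d = (103)(34) = 3502 J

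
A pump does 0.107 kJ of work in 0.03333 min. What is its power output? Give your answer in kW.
Convert to SI: W = 107.0 J, t = 1.9998 s
P = W/t = 107.0/1.9998 = 53.5054 W = 0.05351 kW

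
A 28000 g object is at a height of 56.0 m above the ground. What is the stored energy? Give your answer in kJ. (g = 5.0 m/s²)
Convert to SI: m = 28.0 kg, h = 56.0 m
PE = mgh = (28.0)(5.0)(56.0) = 7840.0 J = 7.84 kJ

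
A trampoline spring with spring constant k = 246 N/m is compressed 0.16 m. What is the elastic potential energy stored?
PE = ½kx² = ½(246)(0.16)² = 3.149 J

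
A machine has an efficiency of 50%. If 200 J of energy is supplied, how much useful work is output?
W_out = η·W_in = 0.5·200 = 100.0 J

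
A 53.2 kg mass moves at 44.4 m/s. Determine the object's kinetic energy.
KE = ½mv² = ½(53.2)(44.4)² = 52440 J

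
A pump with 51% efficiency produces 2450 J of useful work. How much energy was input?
W_in = W_out/η = 2450/0.51 = 4804 J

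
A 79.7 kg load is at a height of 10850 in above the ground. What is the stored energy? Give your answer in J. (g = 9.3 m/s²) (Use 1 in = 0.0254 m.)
Convert to SI: m = 79.7 kg, h = 275.59 m
PE = mgh = (79.7)(9.3)(275.59) = 204300 J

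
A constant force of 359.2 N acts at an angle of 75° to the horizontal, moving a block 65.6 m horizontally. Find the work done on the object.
W = F·d·cosθ = (359.2)(65.6)cos(75°) = 6099 J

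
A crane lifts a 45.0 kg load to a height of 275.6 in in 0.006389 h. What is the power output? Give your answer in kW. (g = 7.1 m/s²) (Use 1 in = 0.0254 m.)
Convert to SI: m = 45.0 kg, h = 7.00024 m, t = 23.0004 s
P = mgh/t = (45.0)(7.1)(7.00024)/23.0004 = 97.2408 W = 0.09724 kW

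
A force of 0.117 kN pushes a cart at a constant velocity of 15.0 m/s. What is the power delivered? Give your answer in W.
Convert to SI: F = 117.0 N, v = 15.0 m/s
P = Fv = (117.0)(15.0) = 1755 W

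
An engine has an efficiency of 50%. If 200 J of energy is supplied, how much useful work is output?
W_out = η·W_in = 0.5·200 = 100.0 J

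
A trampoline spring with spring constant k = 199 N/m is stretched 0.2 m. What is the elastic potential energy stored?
PE = ½kx² = ½(199)(0.2)² = 3.98 J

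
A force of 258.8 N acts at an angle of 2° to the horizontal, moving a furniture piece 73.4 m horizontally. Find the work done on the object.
W = F·d·cosθ = (258.8)(73.4)cos(2°) = 18980 J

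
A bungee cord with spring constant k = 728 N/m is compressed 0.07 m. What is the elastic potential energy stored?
PE = ½kx² = ½(728)(0.07)² = 1.784 J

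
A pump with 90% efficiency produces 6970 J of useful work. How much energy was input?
W_in = W_out/η = 6970/0.9 = 7744 J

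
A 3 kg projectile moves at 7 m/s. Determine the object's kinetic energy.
KE = ½mv² = ½(3)(7)² = 73.5 J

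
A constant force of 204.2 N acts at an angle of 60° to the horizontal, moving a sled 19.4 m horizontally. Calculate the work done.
W = F·d·cosθ = (204.2)(19.4)cos(60°) = 1981 J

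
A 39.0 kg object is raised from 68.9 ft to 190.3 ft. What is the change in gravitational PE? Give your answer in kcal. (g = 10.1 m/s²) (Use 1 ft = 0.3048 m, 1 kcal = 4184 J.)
Convert to SI: m = 39.0 kg, Δh = 37.0027 m
ΔPE = mgΔh = (39.0)(10.1)(37.0027) = 14575.4 J = 3.484 kcal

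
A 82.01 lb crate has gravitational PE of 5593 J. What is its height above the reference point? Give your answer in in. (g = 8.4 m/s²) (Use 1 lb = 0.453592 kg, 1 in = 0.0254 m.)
Convert to SI: m = 37.1991 kg, PE = 5593.0 J
h = PE/(mg) = 5593.0/(37.1991·8.4) = 17.8992 m = 704.7 in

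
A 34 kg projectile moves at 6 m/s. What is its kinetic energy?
KE = ½mv² = ½(34)(6)² = 612.0 J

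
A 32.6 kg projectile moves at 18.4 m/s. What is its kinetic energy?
KE = ½mv² = ½(32.6)(18.4)² = 5519 J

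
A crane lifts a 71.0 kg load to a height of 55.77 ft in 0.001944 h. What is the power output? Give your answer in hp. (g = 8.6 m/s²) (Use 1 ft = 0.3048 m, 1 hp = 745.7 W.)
Convert to SI: m = 71.0 kg, h = 16.9987 m, t = 6.9984 s
P = mgh/t = (71.0)(8.6)(16.9987)/6.9984 = 1483.11 W = 1.989 hp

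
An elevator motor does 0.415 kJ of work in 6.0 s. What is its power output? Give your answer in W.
Convert to SI: W = 415.0 J, t = 6.0 s
P = W/t = 415.0/6.0 = 69.17 W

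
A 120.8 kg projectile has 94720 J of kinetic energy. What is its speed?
v = √(2·KE/m) = √(2·94720/120.8) = 39.6 m/s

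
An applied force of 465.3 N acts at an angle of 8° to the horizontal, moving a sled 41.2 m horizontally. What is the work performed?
W = F·d·cosθ = (465.3)(41.2)cos(8°) = 18980 J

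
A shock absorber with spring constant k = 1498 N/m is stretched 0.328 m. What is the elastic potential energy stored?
PE = ½kx² = ½(1498)(0.328)² = 80.58 J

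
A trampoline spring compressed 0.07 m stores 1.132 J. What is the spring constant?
k = 2·PE/x² = 2·1.132/(0.07)² = 462.0 N/m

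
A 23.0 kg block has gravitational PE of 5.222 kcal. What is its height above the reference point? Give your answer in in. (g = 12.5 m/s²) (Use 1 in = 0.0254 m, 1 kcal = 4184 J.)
Convert to SI: m = 23.0 kg, PE = 21848.8 J
h = PE/(mg) = 21848.8/(23.0·12.5) = 75.996 m = 2992 in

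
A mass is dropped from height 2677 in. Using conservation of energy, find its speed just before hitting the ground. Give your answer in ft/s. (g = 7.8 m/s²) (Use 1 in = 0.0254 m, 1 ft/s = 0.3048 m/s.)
Convert to SI: h = 67.9958 m
mgh = ½mv² ⇒ v = √(2gh) = √(2·7.8·67.9958) = 32.5689 m/s = 106.9 ft/s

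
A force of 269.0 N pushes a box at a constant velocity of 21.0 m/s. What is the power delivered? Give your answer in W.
P = Fv = (269.0)(21.0) = 5649 W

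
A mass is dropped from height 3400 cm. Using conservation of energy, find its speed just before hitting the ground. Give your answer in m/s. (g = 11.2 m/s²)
Convert to SI: h = 34.0 m
mgh = ½mv² ⇒ v = √(2gh) = √(2·11.2·34.0) = 27.6 m/s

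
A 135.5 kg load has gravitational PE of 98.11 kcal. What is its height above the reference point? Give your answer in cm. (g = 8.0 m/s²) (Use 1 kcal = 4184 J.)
Convert to SI: m = 135.5 kg, PE = 410492 J
h = PE/(mg) = 410492/(135.5·8.0) = 378.683 m = 37870 cm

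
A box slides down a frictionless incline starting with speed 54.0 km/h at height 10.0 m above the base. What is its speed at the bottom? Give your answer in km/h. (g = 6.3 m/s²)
Convert to SI: v₀ = 15.0 m/s, h = 10.0 m
½mv₀² + mgh = ½mv² ⇒ v = √(v₀² + 2gh) = √(15.0² + 2·6.3·10.0) = 18.735 m/s = 67.45 km/h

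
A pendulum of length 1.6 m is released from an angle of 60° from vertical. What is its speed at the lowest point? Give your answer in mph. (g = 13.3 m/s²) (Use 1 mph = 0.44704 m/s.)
h = L(1 − cosθ) = 1.6(1 − cos60°) = 0.8 m
v = √(2gh) = √(2·13.3·0.8) = 4.61303 m/s = 10.32 mph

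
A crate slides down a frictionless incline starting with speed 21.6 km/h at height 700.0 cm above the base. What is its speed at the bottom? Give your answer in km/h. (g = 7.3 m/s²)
Convert to SI: v₀ = 6.0 m/s, h = 7.0 m
½mv₀² + mgh = ½mv² ⇒ v = √(v₀² + 2gh) = √(6.0² + 2·7.3·7.0) = 11.7558 m/s = 42.32 km/h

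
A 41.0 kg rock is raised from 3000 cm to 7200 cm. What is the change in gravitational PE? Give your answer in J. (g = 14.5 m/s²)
Convert to SI: m = 41.0 kg, Δh = 42.0 m
ΔPE = mgΔh = (41.0)(14.5)(42.0) = 24970 J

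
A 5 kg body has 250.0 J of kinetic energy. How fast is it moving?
v = √(2·KE/m) = √(2·250.0/5) = 10.0 m/s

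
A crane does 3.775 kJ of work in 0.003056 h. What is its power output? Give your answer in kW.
Convert to SI: W = 3775.0 J, t = 11.0016 s
P = W/t = 3775.0/11.0016 = 343.132 W = 0.3431 kW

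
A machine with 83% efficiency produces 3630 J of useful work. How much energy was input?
W_in = W_out/η = 3630/0.83 = 4373 J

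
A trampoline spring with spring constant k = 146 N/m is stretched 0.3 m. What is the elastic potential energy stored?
PE = ½kx² = ½(146)(0.3)² = 6.57 J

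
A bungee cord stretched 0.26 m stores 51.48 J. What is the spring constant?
k = 2·PE/x² = 2·51.48/(0.26)² = 1523 N/m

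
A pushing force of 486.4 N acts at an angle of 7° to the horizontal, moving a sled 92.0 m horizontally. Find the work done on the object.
W = F·d·cosθ = (486.4)(92.0)cos(7°) = 44420 J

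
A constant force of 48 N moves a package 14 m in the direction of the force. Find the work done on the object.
W = F·d = (48)(14) = 672.0 J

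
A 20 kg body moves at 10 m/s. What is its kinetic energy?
KE = ½mv² = ½(20)(10)² = 1000.0 J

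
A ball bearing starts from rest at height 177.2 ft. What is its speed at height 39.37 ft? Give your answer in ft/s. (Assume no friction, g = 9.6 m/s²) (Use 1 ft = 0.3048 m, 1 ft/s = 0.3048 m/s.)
Convert to SI: h₁−h₂ = 42.0106 m
mgh₁ = mgh₂ + ½mv² ⇒ v = √(2g(h₁−h₂)) = √(2·9.6·42.0106) = 28.4008 m/s = 93.18 ft/s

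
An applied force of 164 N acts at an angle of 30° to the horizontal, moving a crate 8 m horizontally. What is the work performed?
W = F·d·cosθ = (164)(8)cos(30°) = 1136 J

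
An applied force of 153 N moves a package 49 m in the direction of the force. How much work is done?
W = F·d = (153)(49) = 7497 J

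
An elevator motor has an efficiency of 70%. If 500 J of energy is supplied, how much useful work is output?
W_out = η·W_in = 0.7·500 = 350.0 J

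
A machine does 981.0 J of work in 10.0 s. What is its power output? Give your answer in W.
P = W/t = 981.0/10.0 = 98.1 W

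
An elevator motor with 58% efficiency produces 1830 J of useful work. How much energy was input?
W_in = W_out/η = 1830/0.58 = 3155 J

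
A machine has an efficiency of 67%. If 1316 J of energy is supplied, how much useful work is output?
W_out = η·W_in = 0.67·1316 = 881.72 J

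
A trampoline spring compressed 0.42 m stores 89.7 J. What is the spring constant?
k = 2·PE/x² = 2·89.7/(0.42)² = 1017 N/m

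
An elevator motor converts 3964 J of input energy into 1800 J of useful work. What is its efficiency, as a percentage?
η = W_out/W_in = 1800/3964 = 45.41%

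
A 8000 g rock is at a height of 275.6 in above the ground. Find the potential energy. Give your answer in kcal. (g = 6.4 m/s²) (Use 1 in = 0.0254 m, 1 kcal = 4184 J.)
Convert to SI: m = 8.0 kg, h = 7.00024 m
PE = mgh = (8.0)(6.4)(7.00024) = 358.412 J = 0.08566 kcal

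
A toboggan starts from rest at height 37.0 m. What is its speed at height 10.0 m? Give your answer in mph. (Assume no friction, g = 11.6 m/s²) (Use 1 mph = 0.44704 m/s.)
mgh₁ = mgh₂ + ½mv² ⇒ v = √(2g(h₁−h₂)) = √(2·11.6·27.0) = 25.028 m/s = 55.99 mph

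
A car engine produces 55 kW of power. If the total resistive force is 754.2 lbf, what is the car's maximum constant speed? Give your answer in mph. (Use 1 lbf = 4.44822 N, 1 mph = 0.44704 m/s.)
Convert to SI: F = 3354.85 N
P = Fv ⇒ v = P/F = 55000 W/3354.85 N = 16.3942 m/s = 36.67 mph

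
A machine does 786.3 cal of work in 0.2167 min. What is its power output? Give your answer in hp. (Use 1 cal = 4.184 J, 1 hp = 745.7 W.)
Convert to SI: W = 3289.88 J, t = 13.002 s
P = W/t = 3289.88/13.002 = 253.029 W = 0.3393 hp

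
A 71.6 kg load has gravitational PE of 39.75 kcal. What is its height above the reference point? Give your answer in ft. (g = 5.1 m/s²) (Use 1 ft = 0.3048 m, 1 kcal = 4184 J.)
Convert to SI: m = 71.6 kg, PE = 166314 J
h = PE/(mg) = 166314/(71.6·5.1) = 455.455 m = 1494 ft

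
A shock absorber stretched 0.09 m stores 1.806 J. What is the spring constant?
k = 2·PE/x² = 2·1.806/(0.09)² = 445.9 N/m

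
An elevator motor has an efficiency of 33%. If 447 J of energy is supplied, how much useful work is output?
W_out = η·W_in = 0.33·447 = 147.51 J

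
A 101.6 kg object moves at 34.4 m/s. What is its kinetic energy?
KE = ½mv² = ½(101.6)(34.4)² = 60110 J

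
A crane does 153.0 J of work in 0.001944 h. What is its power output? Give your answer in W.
Convert to SI: W = 153.0 J, t = 6.9984 s
P = W/t = 153.0/6.9984 = 21.86 W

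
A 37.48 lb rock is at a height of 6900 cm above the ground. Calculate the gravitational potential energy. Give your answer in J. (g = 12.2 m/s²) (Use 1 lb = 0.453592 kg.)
Convert to SI: m = 17.0006 kg, h = 69.0 m
PE = mgh = (17.0006)(12.2)(69.0) = 14310 J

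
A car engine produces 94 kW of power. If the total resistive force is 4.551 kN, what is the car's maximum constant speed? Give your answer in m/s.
Convert to SI: F = 4551.0 N
P = Fv ⇒ v = P/F = 94000 W/4551.0 N = 20.65 m/s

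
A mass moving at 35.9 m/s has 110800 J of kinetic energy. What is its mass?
m = 2·KE/v² = 2·110800/(35.9)² = 171.9 kg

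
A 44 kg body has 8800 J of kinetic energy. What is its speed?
v = √(2·KE/m) = √(2·8800/44) = 20.0 m/s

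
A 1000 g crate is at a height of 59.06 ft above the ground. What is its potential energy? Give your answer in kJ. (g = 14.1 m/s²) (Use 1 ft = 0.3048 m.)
Convert to SI: m = 1.0 kg, h = 18.0015 m
PE = mgh = (1.0)(14.1)(18.0015) = 253.821 J = 0.2538 kJ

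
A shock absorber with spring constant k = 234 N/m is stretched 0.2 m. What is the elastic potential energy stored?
PE = ½kx² = ½(234)(0.2)² = 4.68 J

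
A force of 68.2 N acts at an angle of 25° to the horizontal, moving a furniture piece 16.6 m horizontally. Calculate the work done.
W = F·d·cosθ = (68.2)(16.6)cos(25°) = 1026 J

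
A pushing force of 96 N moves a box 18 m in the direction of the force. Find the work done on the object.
W = F·d = (96)(18) = 1728 J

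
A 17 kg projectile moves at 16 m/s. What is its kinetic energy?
KE = ½mv² = ½(17)(16)² = 2176.0 J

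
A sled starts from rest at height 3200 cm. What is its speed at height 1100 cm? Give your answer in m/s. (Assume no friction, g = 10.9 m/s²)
Convert to SI: h₁−h₂ = 21.0 m
mgh₁ = mgh₂ + ½mv² ⇒ v = √(2g(h₁−h₂)) = √(2·10.9·21.0) = 21.4 m/s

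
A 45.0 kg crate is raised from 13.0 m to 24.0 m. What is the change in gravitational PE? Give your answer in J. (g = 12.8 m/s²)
ΔPE = mgΔh = (45.0)(12.8)(11.0) = 6336 J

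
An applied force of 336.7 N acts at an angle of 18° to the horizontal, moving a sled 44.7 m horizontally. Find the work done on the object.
W = F·d·cosθ = (336.7)(44.7)cos(18°) = 14310 J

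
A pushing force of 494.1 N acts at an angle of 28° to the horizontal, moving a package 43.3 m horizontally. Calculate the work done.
W = F·d·cosθ = (494.1)(43.3)cos(28°) = 18890 J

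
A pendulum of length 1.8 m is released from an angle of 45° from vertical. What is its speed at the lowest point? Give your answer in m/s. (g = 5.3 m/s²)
h = L(1 − cosθ) = 1.8(1 − cos45°) = 0.527208 m
v = √(2gh) = √(2·5.3·0.527208) = 2.364 m/s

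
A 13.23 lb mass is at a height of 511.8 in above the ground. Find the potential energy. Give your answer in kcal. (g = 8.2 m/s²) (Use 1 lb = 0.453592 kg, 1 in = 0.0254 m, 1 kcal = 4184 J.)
Convert to SI: m = 6.00102 kg, h = 12.9997 m
PE = mgh = (6.00102)(8.2)(12.9997) = 639.695 J = 0.1529 kcal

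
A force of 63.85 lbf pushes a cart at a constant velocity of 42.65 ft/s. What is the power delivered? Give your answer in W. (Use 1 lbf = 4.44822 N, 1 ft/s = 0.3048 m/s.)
Convert to SI: F = 284.019 N, v = 12.9997 m/s
P = Fv = (284.019)(12.9997) = 3692 W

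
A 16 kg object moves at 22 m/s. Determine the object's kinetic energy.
KE = ½mv² = ½(16)(22)² = 3872.0 J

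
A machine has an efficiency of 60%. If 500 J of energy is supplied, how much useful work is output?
W_out = η·W_in = 0.6·500 = 300.0 J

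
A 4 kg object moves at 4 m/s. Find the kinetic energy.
KE = ½mv² = ½(4)(4)² = 32.0 J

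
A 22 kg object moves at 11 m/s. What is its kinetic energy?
KE = ½mv² = ½(22)(11)² = 1331.0 J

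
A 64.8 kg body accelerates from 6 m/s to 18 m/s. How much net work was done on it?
W = ΔKE = ½m(v₂² − v₁²) = ½(64.8)(18² − 6²) = 9331.2 J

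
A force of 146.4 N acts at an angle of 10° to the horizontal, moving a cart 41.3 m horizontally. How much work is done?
W = F·d·cosθ = (146.4)(41.3)cos(10°) = 5954 J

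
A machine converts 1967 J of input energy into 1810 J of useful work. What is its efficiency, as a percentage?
η = W_out/W_in = 1810/1967 = 92.02%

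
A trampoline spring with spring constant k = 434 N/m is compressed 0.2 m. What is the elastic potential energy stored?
PE = ½kx² = ½(434)(0.2)² = 8.68 J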